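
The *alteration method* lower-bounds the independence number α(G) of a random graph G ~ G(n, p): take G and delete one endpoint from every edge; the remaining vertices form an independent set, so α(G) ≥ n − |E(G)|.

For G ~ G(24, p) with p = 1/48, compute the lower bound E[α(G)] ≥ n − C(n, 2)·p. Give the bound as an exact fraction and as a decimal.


E[|E(G)|] = C(24, 2)·p = 276 · (1/48) = 23/4.
E[α(G)] ≥ n − E[|E(G)|] = 24 − 23/4 = 73/4.
Numerically: ≈ 18.250000.
(This is only a lower bound; the true E[α(G)] may be larger.)

E[α(G)] ≥ 73/4 ≈ 18.250000.


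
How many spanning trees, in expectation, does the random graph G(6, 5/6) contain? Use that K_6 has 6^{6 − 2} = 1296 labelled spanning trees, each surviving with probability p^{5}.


K_6 has 6^{6 − 2} = 1296 labelled spanning trees.
For each such spanning tree H, let X_H = 1 if all 5 edges of H are present in G. Then P[X_H = 1] = p^{5} = (5/6)^{5} = 3125/7776.
By linearity of expectation: E[X] = Σ_H E[X_H] = 1296 · p^{5} = 1296 · 3125/7776 = 3125/6.
Numerically: E[X] ≈ 520.83.

E[X] = 1296 · (5/6)^{5} = 3125/6 ≈ 520.83.


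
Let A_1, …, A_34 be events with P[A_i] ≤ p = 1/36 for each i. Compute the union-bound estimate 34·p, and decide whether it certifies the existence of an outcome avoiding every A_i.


Union bound: P[∪_{i=1}^{34} A_i] ≤ Σ_i P[A_i] ≤ 34·p = 34·(1/36) = 17/18.
Numerically: 17/18 ≈ 0.944.
Is 17/18 < 1? YES.
Since P[∪ A_i] ≤ 17/18 < 1, the complement has P[∩ A_i^c] ≥ 1 − 17/18 = 1/18 > 0, so some outcome avoids every A_i.

34·p = 17/18 ≈ 0.944; existence CERTIFIED by the union bound.


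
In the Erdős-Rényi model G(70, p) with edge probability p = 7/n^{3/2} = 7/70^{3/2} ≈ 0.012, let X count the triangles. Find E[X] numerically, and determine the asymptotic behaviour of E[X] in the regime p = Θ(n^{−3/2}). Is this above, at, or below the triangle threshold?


Number of potential triangles: C(70, 3) = 54740.
Each occurs with probability p³ ≈ (0.012)³ ≈ 1.70747e-06.
By linearity: E[X] = C(70, 3)·p³ ≈ 54740 · 1.70747e-06 ≈ 0.093.
Since α = 3/2 > 1, p = c/n^{3/2} = o(1/n) is below the triangle threshold p ~ 1/n. Asymptotically E[X] ~ (c³/6)·n^{3(1−α)} = (7³/6)·n^{-1.5} → 0, so by Markov's inequality G has no triangles w.h.p.

E[X] ≈ 0.093; in regime p = Θ(1/n^{3/2}) E[X] tends to 0 (below the triangle threshold p ~ 1/n).


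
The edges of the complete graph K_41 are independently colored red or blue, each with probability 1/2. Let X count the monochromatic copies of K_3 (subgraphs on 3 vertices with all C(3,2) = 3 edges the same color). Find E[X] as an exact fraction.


Let X = Σ_S X_S over the C(41, 3) = 10660 subsets S of size 3, where X_S = 1 if the K_3 on S is monochromatic.
For a fixed S, the K_3 on S has C(3, 2) = 3 edges. P[all 3 edges red] = (1/2)^3, and likewise for blue, so P[monochromatic] = 2·(1/2)^3 = 2^{1 − 3} = 1/4.
By linearity: E[X] = C(41, 3) · 2^{1 − 3} = 10660 · 1/4 = 2665.
Numerically: E[X] ≈ 2665.00000.

E[X] = C(41,3)·2^(1−C(3,2)) = 2665 ≈ 2665.00000.


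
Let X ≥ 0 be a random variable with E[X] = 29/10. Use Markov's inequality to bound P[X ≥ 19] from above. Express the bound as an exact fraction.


μ = E[X] = 29/10, a = 19.
Markov: P[X ≥ 19] ≤ μ/a = (29/10)/19 = 29/190.
Numerically: ≈ 0.153.
(Since a = 19 > μ = 2.900, the bound 29/190 is < 1 and informative.)

P[X ≥ 19] ≤ 29/190 ≈ 0.153.


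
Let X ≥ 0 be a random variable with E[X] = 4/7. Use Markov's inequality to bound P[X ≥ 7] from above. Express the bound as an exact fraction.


μ = E[X] = 4/7, a = 7.
Markov: P[X ≥ 7] ≤ μ/a = (4/7)/7 = 4/49.
Numerically: ≈ 0.0816.
(Since a = 7 > μ = 0.5714, the bound 4/49 is < 1 and informative.)

P[X ≥ 7] ≤ 4/49 ≈ 0.0816.


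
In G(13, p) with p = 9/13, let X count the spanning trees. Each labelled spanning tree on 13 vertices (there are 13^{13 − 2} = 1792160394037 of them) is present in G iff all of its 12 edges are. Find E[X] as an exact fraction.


K_13 has 13^{13 − 2} = 1792160394037 labelled spanning trees.
For each such spanning tree H, let X_H = 1 if all 12 edges of H are present in G. Then P[X_H = 1] = p^{12} = (9/13)^{12} = 282429536481/23298085122481.
By linearity: E[X] = Σ_H E[X_H] = 1792160394037 · p^{12} = 1792160394037 · 282429536481/23298085122481 = 282429536481/13.
Numerically: E[X] ≈ 2.17253e+10.

E[X] = 1792160394037 · (9/13)^{12} = 282429536481/13 ≈ 2.17253e+10.


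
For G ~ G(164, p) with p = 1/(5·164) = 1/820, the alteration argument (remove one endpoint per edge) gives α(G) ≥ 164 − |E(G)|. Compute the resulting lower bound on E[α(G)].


E[|E(G)|] = C(164, 2)·p = 13366 · (1/820) = 163/10.
E[α(G)] ≥ n − E[|E(G)|] = 164 − 163/10 = 1477/10.
Numerically: ≈ 147.700000.
(This is only a lower bound; the true E[α(G)] may be larger.)

E[α(G)] ≥ 1477/10 ≈ 147.700000.


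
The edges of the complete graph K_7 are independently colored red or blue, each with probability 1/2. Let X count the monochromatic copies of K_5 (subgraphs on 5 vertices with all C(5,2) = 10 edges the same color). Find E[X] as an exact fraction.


Let X = Σ_S X_S over the C(7, 5) = 21 subsets S of size 5, where X_S = 1 if the K_5 on S is monochromatic.
For a fixed S, the K_5 on S has C(5, 2) = 10 edges. P[all 10 edges red] = (1/2)^10, and likewise for blue, so P[monochromatic] = 2·(1/2)^10 = 2^{1 − 10} = 1/512.
By linearity of expectation: E[X] = C(7, 5) · 2^{1 − 10} = 21 · 1/512 = 21/512.
Numerically: E[X] ≈ 0.0410.

E[X] = C(7,5)·2^(1−C(5,2)) = 21/512 ≈ 0.0410.


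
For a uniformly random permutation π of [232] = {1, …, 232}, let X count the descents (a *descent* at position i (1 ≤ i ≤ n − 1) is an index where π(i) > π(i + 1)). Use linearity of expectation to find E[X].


Write X = Σ X_I over i = 1, …, 231, with X_I the indicator of one descent.
There are 231 indicators.
For each fixed i, the pair (π(i), π(i+1)) is a uniformly random ordered pair of distinct values from {1, …, 232}; by symmetry P[π(i) > π(i+1)] = 1/2.
By linearity: E[X] = 231 · (1/2) = (232 − 1) · (1/2) = 231/2 ≈ 115.500.

E[X] = 231/2 = 115.500.


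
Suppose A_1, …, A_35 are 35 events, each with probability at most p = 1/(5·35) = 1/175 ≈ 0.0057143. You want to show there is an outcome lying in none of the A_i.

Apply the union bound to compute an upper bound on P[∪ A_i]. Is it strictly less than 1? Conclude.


Union bound: P[∪_{i=1}^{35} A_i] ≤ Σ_i P[A_i] ≤ 35·p = 35·(1/175) = 1/5.
Numerically: 1/5 ≈ 0.2000000.
Is 1/5 < 1? YES.
Since P[∪ A_i] ≤ 1/5 < 1, the complement has P[∩ A_i^c] ≥ 1 − 1/5 = 4/5 > 0, so some outcome avoids every A_i.

35·p = 1/5 ≈ 0.2000000; existence CERTIFIED by the union bound.


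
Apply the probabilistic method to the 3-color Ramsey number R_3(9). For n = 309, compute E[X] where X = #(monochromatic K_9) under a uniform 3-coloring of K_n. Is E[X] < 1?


E[X] = C(309, 9) · 3^{1 − 36} = 62920976643980686 · 3^{−35} = 62920976643980686/50031545098999707.
As a reduced fraction: E[X] = 62920976643980686/50031545098999707 ≈ 1.2576.
Is E[X] < 1? NO.
Since E[X] ≥ 1, the first-moment bound is inconclusive at n = 309; it does NOT by itself certify R_3(9) > 309.

E[X] = 62920976643980686/50031545098999707 ≈ 1.2576; E[X] ≥ 1; first-moment method inconclusive here.


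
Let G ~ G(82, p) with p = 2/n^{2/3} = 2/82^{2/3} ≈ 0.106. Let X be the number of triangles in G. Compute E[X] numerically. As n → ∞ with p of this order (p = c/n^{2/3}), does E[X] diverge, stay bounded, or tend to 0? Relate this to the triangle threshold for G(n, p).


Number of potential triangles: C(82, 3) = 88560.
Each occurs with probability p³ ≈ (0.106)³ ≈ 1.189768e-03.
By linearity: E[X] = C(82, 3)·p³ ≈ 88560 · 1.189768e-03 ≈ 105.3659.
Since α = 2/3 < 1, p = c/n^{2/3} ≫ 1/n is above the triangle threshold p ~ 1/n. Asymptotically E[X] ~ (c³/6)·n^{3(1−α)} = (2³/6)·n^{1} → ∞; triangles are abundant w.h.p.

E[X] ≈ 105.3659; in regime p = Θ(1/n^{2/3}) E[X] diverges (above the triangle threshold p ~ 1/n).


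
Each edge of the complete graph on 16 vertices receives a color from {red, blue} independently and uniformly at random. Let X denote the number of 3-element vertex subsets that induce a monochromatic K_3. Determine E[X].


Let X = Σ_S X_S over the C(16, 3) = 560 subsets S of size 3, where X_S = 1 if the K_3 on S is monochromatic.
For a fixed S, the K_3 on S has C(3, 2) = 3 edges. P[all 3 edges red] = (1/2)^3, and likewise for blue, so P[monochromatic] = 2·(1/2)^3 = 2^{1 − 3} = 1/4.
Summing: E[X] = C(16, 3) · 2^{1 − 3} = 560 · 1/4 = 140.
Numerically: E[X] ≈ 140.00000.

E[X] = C(16,3)·2^(1−C(3,2)) = 140 ≈ 140.00000.


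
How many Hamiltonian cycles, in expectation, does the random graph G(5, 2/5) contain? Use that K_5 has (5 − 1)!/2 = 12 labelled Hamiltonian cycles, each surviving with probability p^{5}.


K_5 has (5 − 1)!/2 = 12 labelled Hamiltonian cycles.
For each such Hamiltonian cycle H, let X_H = 1 if all 5 edges of H are present in G. Then P[X_H = 1] = p^{5} = (2/5)^{5} = 32/3125.
By linearity of expectation: E[X] = Σ_H E[X_H] = 12 · p^{5} = 12 · 32/3125 = 384/3125.
Numerically: E[X] ≈ 0.12288.

E[X] = 12 · (2/5)^{5} = 384/3125 ≈ 0.12288.


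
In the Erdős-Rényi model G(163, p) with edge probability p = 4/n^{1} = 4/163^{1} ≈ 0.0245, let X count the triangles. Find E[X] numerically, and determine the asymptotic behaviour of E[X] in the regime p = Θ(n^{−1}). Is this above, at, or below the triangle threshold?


Number of potential triangles: C(163, 3) = 708561.
Each occurs with probability p³ ≈ (0.0245)³ ≈ 1.47781e-05.
By linearity: E[X] = C(163, 3)·p³ ≈ 708561 · 1.47781e-05 ≈ 10.471.
Here α = 1, so p = 4/n is exactly at the triangle threshold p ~ 1/n. Asymptotically E[X] → c³/6 = 4³/6 = 32/3 ≈ 10.667, a bounded constant. In this regime the triangle count is asymptotically Poisson(c³/6).

E[X] ≈ 10.471; in regime p = Θ(1/n^{1}) E[X] stays bounded (at the triangle threshold p ~ 1/n).


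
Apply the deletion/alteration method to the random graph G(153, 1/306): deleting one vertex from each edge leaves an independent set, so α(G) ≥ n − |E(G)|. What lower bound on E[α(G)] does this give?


E[|E(G)|] = C(153, 2)·p = 11628 · (1/306) = 38.
E[α(G)] ≥ n − E[|E(G)|] = 153 − 38 = 115.
Numerically: ≈ 115.000000.
(This is only a lower bound; the true E[α(G)] may be larger.)

E[α(G)] ≥ 115 ≈ 115.000000.


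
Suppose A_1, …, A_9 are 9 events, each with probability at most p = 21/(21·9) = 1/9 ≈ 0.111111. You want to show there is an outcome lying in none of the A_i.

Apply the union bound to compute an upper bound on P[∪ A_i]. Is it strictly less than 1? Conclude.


Union bound: P[∪_{i=1}^{9} A_i] ≤ Σ_i P[A_i] ≤ 9·p = 9·(1/9) = 1.
Numerically: 1 ≈ 1.000000.
Is 1 < 1? NO.
Since the bound 1 is ≥ 1, the union bound is uninformative here; it does NOT by itself certify existence.

9·p = 1 ≈ 1.000000; existence NOT certified by the union bound.


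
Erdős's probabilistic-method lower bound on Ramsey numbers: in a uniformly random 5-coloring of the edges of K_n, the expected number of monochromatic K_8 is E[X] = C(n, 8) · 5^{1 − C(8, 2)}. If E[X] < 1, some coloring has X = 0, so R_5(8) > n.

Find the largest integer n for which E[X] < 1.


We need C(n, 8) · 5^{1 − 28} < 1, i.e. C(n, 8) < 5^{28 − 1} = 7450580596923828125.
Check values of n near the boundary:
  n = 857: C(857, 8) = 6983854138365964575; 6983854138365964575 < 7450580596923828125? YES
  n = 858: C(858, 8) = 7049584530256467771; 7049584530256467771 < 7450580596923828125? YES
  n = 859: C(859, 8) = 7115855595170747139; 7115855595170747139 < 7450580596923828125? YES
  n = 860: C(860, 8) = 7182671140665308145; 7182671140665308145 < 7450580596923828125? YES
  n = 861: C(861, 8) = 7250034996615275865; 7250034996615275865 < 7450580596923828125? YES
  n = 862: C(862, 8) = 7317951015318931845; 7317951015318931845 < 7450580596923828125? YES
  n = 863: C(863, 8) = 7386423071602617757; 7386423071602617757 < 7450580596923828125? YES
  n = 864: C(864, 8) = 7455455062926006708; 7455455062926006708 < 7450580596923828125? NO
  n = 865: C(865, 8) = 7525050909487743060; 7525050909487743060 < 7450580596923828125? NO
The largest n with C(n, 8) < 7450580596923828125 is n = 863 (where E[X] = 7386423071602617757/7450580596923828125 ≈ 0.9913889). Hence R_5(8) > 863, i.e. R_5(8) ≥ 864.

Largest n = 863; hence R_5(8) > 863.


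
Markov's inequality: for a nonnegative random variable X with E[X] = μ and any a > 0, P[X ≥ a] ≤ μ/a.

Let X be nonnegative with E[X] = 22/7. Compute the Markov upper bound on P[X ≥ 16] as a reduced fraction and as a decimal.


μ = E[X] = 22/7, a = 16.
Markov: P[X ≥ 16] ≤ μ/a = (22/7)/16 = 11/56.
Numerically: ≈ 0.19643.
(Since a = 16 > μ = 3.14286, the bound 11/56 is < 1 and informative.)

P[X ≥ 16] ≤ 11/56 ≈ 0.19643.


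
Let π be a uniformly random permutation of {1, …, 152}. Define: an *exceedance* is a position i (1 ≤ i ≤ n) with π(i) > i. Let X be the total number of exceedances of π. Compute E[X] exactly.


Write X = Σ_{i=1}^{152} X_i, where X_i = 1_{π(i) > i}.
For each fixed i, π(i) is uniform over {1, …, 152} (marginal of a uniform permutation), so P[π(i) > i] = (n − i)/n. Summing: Σ_{i=1}^{152} (n − i)/n = (0 + 1 + … + 151)/152 = 152(152 − 1)/(2·152) = (152 − 1)/2.
Hence E[X] = Σ_{i=1}^{152} (152 − i)/152 = 151/2 ≈ 75.5000.

E[X] = 151/2 = 75.5000.


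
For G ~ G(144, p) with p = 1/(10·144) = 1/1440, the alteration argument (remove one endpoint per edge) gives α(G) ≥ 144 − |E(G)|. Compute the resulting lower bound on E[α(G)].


E[|E(G)|] = C(144, 2)·p = 10296 · (1/1440) = 143/20.
E[α(G)] ≥ n − E[|E(G)|] = 144 − 143/20 = 2737/20.
Numerically: ≈ 136.850000.
(This is only a lower bound; the true E[α(G)] may be larger.)

E[α(G)] ≥ 2737/20 ≈ 136.850000.


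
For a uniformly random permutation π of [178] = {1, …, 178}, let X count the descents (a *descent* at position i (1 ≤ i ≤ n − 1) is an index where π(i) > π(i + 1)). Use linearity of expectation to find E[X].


Write X = Σ X_I over i = 1, …, 177, with X_I the indicator of one descent.
There are 177 indicators.
For each fixed i, the pair (π(i), π(i+1)) is a uniformly random ordered pair of distinct values from {1, …, 178}; by symmetry P[π(i) > π(i+1)] = 1/2.
By linearity: E[X] = 177 · (1/2) = (178 − 1) · (1/2) = 177/2 ≈ 88.500.

E[X] = 177/2 = 88.500.


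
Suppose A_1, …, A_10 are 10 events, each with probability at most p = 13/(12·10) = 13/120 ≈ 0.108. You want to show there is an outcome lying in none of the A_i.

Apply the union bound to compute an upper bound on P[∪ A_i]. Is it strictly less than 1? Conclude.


Union bound: P[∪_{i=1}^{10} A_i] ≤ Σ_i P[A_i] ≤ 10·p = 10·(13/120) = 13/12.
Numerically: 13/12 ≈ 1.083.
Is 13/12 < 1? NO.
Since the bound 13/12 is ≥ 1, the union bound is uninformative here; it does NOT by itself certify existence.

10·p = 13/12 ≈ 1.083; existence NOT certified by the union bound.


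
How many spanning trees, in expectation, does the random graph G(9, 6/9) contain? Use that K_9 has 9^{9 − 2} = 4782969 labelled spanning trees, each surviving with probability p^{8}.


K_9 has 9^{9 − 2} = 4782969 labelled spanning trees.
For each such spanning tree H, let X_H = 1 if all 8 edges of H are present in G. Then P[X_H = 1] = p^{8} = (2/3)^{8} = 256/6561.
By linearity: E[X] = Σ_H E[X_H] = 4782969 · p^{8} = 4782969 · 256/6561 = 186624.
Numerically: E[X] ≈ 1.8662e+05.

E[X] = 4782969 · (2/3)^{8} = 186624 ≈ 1.8662e+05.


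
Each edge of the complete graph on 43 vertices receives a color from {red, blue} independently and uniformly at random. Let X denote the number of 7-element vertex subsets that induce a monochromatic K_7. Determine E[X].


Let X = Σ_S X_S over the C(43, 7) = 32224114 subsets S of size 7, where X_S = 1 if the K_7 on S is monochromatic.
For a fixed S, the K_7 on S has C(7, 2) = 21 edges. P[all 21 edges red] = (1/2)^21, and likewise for blue, so P[monochromatic] = 2·(1/2)^21 = 2^{1 − 21} = 1/1048576.
By linearity of expectation: E[X] = C(43, 7) · 2^{1 − 21} = 32224114 · 1/1048576 = 16112057/524288.
Numerically: E[X] ≈ 30.7313.

E[X] = C(43,7)·2^(1−C(7,2)) = 16112057/524288 ≈ 30.7313.


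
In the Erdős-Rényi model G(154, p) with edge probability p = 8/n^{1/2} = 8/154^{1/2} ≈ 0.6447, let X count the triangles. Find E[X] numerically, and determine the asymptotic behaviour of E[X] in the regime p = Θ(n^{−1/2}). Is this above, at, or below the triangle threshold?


Number of potential triangles: C(154, 3) = 596904.
Each occurs with probability p³ ≈ (0.6447)³ ≈ 2.679100e-01.
By linearity: E[X] = C(154, 3)·p³ ≈ 596904 · 2.679100e-01 ≈ 159916.5342.
Since α = 1/2 < 1, p = c/n^{1/2} ≫ 1/n is above the triangle threshold p ~ 1/n. Asymptotically E[X] ~ (c³/6)·n^{3(1−α)} = (8³/6)·n^{1.5} → ∞; triangles are abundant w.h.p.

E[X] ≈ 159916.5342; in regime p = Θ(1/n^{1/2}) E[X] diverges (above the triangle threshold p ~ 1/n).


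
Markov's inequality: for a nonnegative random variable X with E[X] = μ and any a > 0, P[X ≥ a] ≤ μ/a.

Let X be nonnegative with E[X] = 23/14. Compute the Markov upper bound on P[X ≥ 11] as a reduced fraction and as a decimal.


μ = E[X] = 23/14, a = 11.
Markov: P[X ≥ 11] ≤ μ/a = (23/14)/11 = 23/154.
Numerically: ≈ 0.14935.
(Since a = 11 > μ = 1.64286, the bound 23/154 is < 1 and informative.)

P[X ≥ 11] ≤ 23/154 ≈ 0.14935.


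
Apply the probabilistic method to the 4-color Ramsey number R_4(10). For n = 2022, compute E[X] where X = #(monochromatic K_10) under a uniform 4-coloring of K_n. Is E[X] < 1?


E[X] = C(2022, 10) · 4^{1 − 45} = 307870445231474093395937796 · 4^{−44} = 307870445231474093395937796/309485009821345068724781056.
As a reduced fraction: E[X] = 76967611307868523348984449/77371252455336267181195264 ≈ 0.99478.
Is E[X] < 1? YES.
Since E[X] < 1, there exists a 4-coloring of K_{2022} with no monochromatic K_10; hence R_4(10) > 2022.

E[X] = 76967611307868523348984449/77371252455336267181195264 ≈ 0.99478; E[X] < 1, so R_4(10) > 2022.


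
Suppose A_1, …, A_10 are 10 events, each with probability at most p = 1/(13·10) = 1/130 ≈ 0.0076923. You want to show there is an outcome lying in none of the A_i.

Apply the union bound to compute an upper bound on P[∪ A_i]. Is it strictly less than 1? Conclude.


Union bound: P[∪_{i=1}^{10} A_i] ≤ Σ_i P[A_i] ≤ 10·p = 10·(1/130) = 1/13.
Numerically: 1/13 ≈ 0.0769231.
Is 1/13 < 1? YES.
Since P[∪ A_i] ≤ 1/13 < 1, the complement has P[∩ A_i^c] ≥ 1 − 1/13 = 12/13 > 0, so some outcome avoids every A_i.

10·p = 1/13 ≈ 0.0769231; existence CERTIFIED by the union bound.


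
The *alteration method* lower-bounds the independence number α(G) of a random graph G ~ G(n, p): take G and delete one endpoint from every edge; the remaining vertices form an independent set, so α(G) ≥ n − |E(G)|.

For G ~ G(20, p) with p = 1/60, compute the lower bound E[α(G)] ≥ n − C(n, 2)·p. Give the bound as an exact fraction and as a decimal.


E[|E(G)|] = C(20, 2)·p = 190 · (1/60) = 19/6.
E[α(G)] ≥ n − E[|E(G)|] = 20 − 19/6 = 101/6.
Numerically: ≈ 16.833.
(This is only a lower bound; the true E[α(G)] may be larger.)

E[α(G)] ≥ 101/6 ≈ 16.833.


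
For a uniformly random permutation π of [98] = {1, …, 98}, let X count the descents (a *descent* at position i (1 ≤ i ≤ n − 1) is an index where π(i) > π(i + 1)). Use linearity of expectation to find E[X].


Write X = Σ X_I over i = 1, …, 97, with X_I the indicator of one descent.
There are 97 indicators.
For each fixed i, the pair (π(i), π(i+1)) is a uniformly random ordered pair of distinct values from {1, …, 98}; by symmetry P[π(i) > π(i+1)] = 1/2.
By linearity: E[X] = 97 · (1/2) = (98 − 1) · (1/2) = 97/2 ≈ 48.5000.

E[X] = 97/2 = 48.5000.


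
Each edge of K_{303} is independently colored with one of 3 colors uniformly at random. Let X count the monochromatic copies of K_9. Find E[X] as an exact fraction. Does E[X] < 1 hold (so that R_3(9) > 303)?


E[X] = C(303, 9) · 3^{1 − 36} = 52617706925494425 · 3^{−35} = 52617706925494425/50031545098999707.
As a reduced fraction: E[X] = 17539235641831475/16677181699666569 ≈ 1.051691.
Is E[X] < 1? NO.
Since E[X] ≥ 1, the first-moment bound is inconclusive at n = 303; it does NOT by itself certify R_3(9) > 303.

E[X] = 17539235641831475/16677181699666569 ≈ 1.051691; E[X] ≥ 1; first-moment method inconclusive here.


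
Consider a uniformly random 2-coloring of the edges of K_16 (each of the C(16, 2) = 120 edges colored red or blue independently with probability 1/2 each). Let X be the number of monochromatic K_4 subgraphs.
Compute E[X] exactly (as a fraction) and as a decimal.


Let X = Σ_S X_S over the C(16, 4) = 1820 subsets S of size 4, where X_S = 1 if the K_4 on S is monochromatic.
For a fixed S, the K_4 on S has C(4, 2) = 6 edges. P[all 6 edges red] = (1/2)^6, and likewise for blue, so P[monochromatic] = 2·(1/2)^6 = 2^{1 − 6} = 1/32.
By linearity of expectation: E[X] = C(16, 4) · 2^{1 − 6} = 1820 · 1/32 = 455/8.
Numerically: E[X] ≈ 56.87500.

E[X] = C(16,4)·2^(1−C(4,2)) = 455/8 ≈ 56.87500.


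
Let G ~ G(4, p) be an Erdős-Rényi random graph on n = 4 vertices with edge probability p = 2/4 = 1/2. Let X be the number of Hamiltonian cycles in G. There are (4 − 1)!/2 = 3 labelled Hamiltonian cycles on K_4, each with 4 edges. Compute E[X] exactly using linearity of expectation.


K_4 has (4 − 1)!/2 = 3 labelled Hamiltonian cycles.
For each such Hamiltonian cycle H, let X_H = 1 if all 4 edges of H are present in G. Then P[X_H = 1] = p^{4} = (1/2)^{4} = 1/16.
By linearity of expectation: E[X] = Σ_H E[X_H] = 3 · p^{4} = 3 · 1/16 = 3/16.
Numerically: E[X] ≈ 0.188.

E[X] = 3 · (1/2)^{4} = 3/16 ≈ 0.188.


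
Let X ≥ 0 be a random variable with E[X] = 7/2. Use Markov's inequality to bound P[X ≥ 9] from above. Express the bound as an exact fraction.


μ = E[X] = 7/2, a = 9.
Markov: P[X ≥ 9] ≤ μ/a = (7/2)/9 = 7/18.
Numerically: ≈ 0.3889.
(Since a = 9 > μ = 3.5000, the bound 7/18 is < 1 and informative.)

P[X ≥ 9] ≤ 7/18 ≈ 0.3889.


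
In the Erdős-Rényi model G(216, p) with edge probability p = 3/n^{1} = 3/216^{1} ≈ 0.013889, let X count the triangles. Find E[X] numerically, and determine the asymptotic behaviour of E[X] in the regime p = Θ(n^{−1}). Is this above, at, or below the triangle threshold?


Number of potential triangles: C(216, 3) = 1656360.
Each occurs with probability p³ ≈ (0.013889)³ ≈ 2.6791838e-06.
By linearity: E[X] = C(216, 3)·p³ ≈ 1656360 · 2.6791838e-06 ≈ 4.43769.
Here α = 1, so p = 3/n is exactly at the triangle threshold p ~ 1/n. Asymptotically E[X] → c³/6 = 3³/6 = 9/2 ≈ 4.50000, a bounded constant. In this regime the triangle count is asymptotically Poisson(c³/6).

E[X] ≈ 4.43769; in regime p = Θ(1/n^{1}) E[X] stays bounded (at the triangle threshold p ~ 1/n).


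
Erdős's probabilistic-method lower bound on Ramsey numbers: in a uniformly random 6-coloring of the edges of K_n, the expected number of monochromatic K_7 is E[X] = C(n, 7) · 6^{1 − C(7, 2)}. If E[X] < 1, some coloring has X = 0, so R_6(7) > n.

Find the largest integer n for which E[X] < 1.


We need C(n, 7) · 6^{1 − 21} < 1, i.e. C(n, 7) < 6^{21 − 1} = 3656158440062976.
Check values of n near the boundary:
  n = 565: C(565, 7) = 3513212521235560; 3513212521235560 < 3656158440062976? YES
  n = 566: C(566, 7) = 3557206237959440; 3557206237959440 < 3656158440062976? YES
  n = 567: C(567, 7) = 3601671315933933; 3601671315933933 < 3656158440062976? YES
  n = 568: C(568, 7) = 3646611956239704; 3646611956239704 < 3656158440062976? YES
  n = 569: C(569, 7) = 3692032389858348; 3692032389858348 < 3656158440062976? NO
  n = 570: C(570, 7) = 3737936877831720; 3737936877831720 < 3656158440062976? NO
  n = 571: C(571, 7) = 3784329711421830; 3784329711421830 < 3656158440062976? NO
The largest n with C(n, 7) < 3656158440062976 is n = 568 (where E[X] = 16882462760369/16926659444736 ≈ 0.9973889). Hence R_6(7) > 568, i.e. R_6(7) ≥ 569.

Largest n = 568; hence R_6(7) > 568.


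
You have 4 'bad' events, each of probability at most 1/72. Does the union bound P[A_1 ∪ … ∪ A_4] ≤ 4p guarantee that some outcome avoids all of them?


Union bound: P[∪_{i=1}^{4} A_i] ≤ Σ_i P[A_i] ≤ 4·p = 4·(1/72) = 1/18.
Numerically: 1/18 ≈ 0.056.
Is 1/18 < 1? YES.
Since P[∪ A_i] ≤ 1/18 < 1, the complement has P[∩ A_i^c] ≥ 1 − 1/18 = 17/18 > 0, so some outcome avoids every A_i.

4·p = 1/18 ≈ 0.056; existence CERTIFIED by the union bound.


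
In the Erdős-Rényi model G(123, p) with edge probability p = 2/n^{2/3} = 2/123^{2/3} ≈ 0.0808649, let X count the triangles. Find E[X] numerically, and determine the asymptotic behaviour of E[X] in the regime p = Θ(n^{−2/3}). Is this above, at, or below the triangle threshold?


Number of potential triangles: C(123, 3) = 302621.
Each occurs with probability p³ ≈ (0.0808649)³ ≈ 5.28785776e-04.
By linearity: E[X] = C(123, 3)·p³ ≈ 302621 · 5.28785776e-04 ≈ 160.021680.
Since α = 2/3 < 1, p = c/n^{2/3} ≫ 1/n is above the triangle threshold p ~ 1/n. Asymptotically E[X] ~ (c³/6)·n^{3(1−α)} = (2³/6)·n^{1} → ∞; triangles are abundant w.h.p.

E[X] ≈ 160.021680; in regime p = Θ(1/n^{2/3}) E[X] diverges (above the triangle threshold p ~ 1/n).


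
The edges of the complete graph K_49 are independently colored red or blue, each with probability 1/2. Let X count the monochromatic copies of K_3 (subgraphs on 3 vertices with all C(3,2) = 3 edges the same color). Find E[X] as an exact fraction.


Let X = Σ_S X_S over the C(49, 3) = 18424 subsets S of size 3, where X_S = 1 if the K_3 on S is monochromatic.
For a fixed S, the K_3 on S has C(3, 2) = 3 edges. P[all 3 edges red] = (1/2)^3, and likewise for blue, so P[monochromatic] = 2·(1/2)^3 = 2^{1 − 3} = 1/4.
By linearity: E[X] = C(49, 3) · 2^{1 − 3} = 18424 · 1/4 = 4606.
Numerically: E[X] ≈ 4606.0000.

E[X] = C(49,3)·2^(1−C(3,2)) = 4606 ≈ 4606.0000.


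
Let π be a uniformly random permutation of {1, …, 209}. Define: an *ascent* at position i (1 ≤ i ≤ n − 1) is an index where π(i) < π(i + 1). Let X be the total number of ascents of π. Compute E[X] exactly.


Write X = Σ X_I over i = 1, …, 208, with X_I the indicator of one ascent.
There are 208 indicators.
For each fixed i, the pair (π(i), π(i+1)) is a uniformly random ordered pair of distinct values from {1, …, 209}; by symmetry P[π(i) < π(i+1)] = 1/2.
By linearity: E[X] = 208 · (1/2) = (209 − 1) · (1/2) = 104 ≈ 104.00000.

E[X] = 104 = 104.00000.


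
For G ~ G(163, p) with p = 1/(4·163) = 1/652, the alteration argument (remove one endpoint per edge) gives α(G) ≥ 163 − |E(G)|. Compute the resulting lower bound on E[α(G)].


E[|E(G)|] = C(163, 2)·p = 13203 · (1/652) = 81/4.
E[α(G)] ≥ n − E[|E(G)|] = 163 − 81/4 = 571/4.
Numerically: ≈ 142.750.
(This is only a lower bound; the true E[α(G)] may be larger.)

E[α(G)] ≥ 571/4 ≈ 142.750.


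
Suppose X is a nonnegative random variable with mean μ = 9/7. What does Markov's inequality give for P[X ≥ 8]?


μ = E[X] = 9/7, a = 8.
Markov: P[X ≥ 8] ≤ μ/a = (9/7)/8 = 9/56.
Numerically: ≈ 0.16071.
(Since a = 8 > μ = 1.28571, the bound 9/56 is < 1 and informative.)

P[X ≥ 8] ≤ 9/56 ≈ 0.16071.


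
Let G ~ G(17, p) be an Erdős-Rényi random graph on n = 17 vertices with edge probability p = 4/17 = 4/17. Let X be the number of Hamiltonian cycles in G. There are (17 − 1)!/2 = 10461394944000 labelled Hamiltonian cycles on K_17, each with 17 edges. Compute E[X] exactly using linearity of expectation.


K_17 has (17 − 1)!/2 = 10461394944000 labelled Hamiltonian cycles.
For each such Hamiltonian cycle H, let X_H = 1 if all 17 edges of H are present in G. Then P[X_H = 1] = p^{17} = (4/17)^{17} = 17179869184/827240261886336764177.
By linearity of expectation: E[X] = Σ_H E[X_H] = 10461394944000 · p^{17} = 10461394944000 · 17179869184/827240261886336764177 = 179725396620079005696000/827240261886336764177.
Numerically: E[X] ≈ 217.26.

E[X] = 10461394944000 · (4/17)^{17} = 179725396620079005696000/827240261886336764177 ≈ 217.26.


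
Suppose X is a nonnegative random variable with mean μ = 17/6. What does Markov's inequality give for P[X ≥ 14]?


μ = E[X] = 17/6, a = 14.
Markov: P[X ≥ 14] ≤ μ/a = (17/6)/14 = 17/84.
Numerically: ≈ 0.202.
(Since a = 14 > μ = 2.833, the bound 17/84 is < 1 and informative.)

P[X ≥ 14] ≤ 17/84 ≈ 0.202.


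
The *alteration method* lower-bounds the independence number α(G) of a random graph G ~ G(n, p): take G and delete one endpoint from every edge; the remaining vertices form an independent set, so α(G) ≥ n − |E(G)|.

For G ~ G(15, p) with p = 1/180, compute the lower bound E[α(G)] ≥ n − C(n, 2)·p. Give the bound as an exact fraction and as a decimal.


E[|E(G)|] = C(15, 2)·p = 105 · (1/180) = 7/12.
E[α(G)] ≥ n − E[|E(G)|] = 15 − 7/12 = 173/12.
Numerically: ≈ 14.416667.
(This is only a lower bound; the true E[α(G)] may be larger.)

E[α(G)] ≥ 173/12 ≈ 14.416667.


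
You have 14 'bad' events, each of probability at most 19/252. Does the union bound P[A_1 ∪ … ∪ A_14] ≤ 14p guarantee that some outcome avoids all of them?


Union bound: P[∪_{i=1}^{14} A_i] ≤ Σ_i P[A_i] ≤ 14·p = 14·(19/252) = 19/18.
Numerically: 19/18 ≈ 1.055556.
Is 19/18 < 1? NO.
Since the bound 19/18 is ≥ 1, the union bound is uninformative here; it does NOT by itself certify existence.

14·p = 19/18 ≈ 1.055556; existence NOT certified by the union bound.


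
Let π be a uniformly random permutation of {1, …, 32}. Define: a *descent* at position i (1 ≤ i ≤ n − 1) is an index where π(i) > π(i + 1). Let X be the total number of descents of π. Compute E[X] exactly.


Write X = Σ X_I over i = 1, …, 31, with X_I the indicator of one descent.
There are 31 indicators.
For each fixed i, the pair (π(i), π(i+1)) is a uniformly random ordered pair of distinct values from {1, …, 32}; by symmetry P[π(i) > π(i+1)] = 1/2.
By linearity: E[X] = 31 · (1/2) = (32 − 1) · (1/2) = 31/2 ≈ 15.5000.

E[X] = 31/2 = 15.5000.


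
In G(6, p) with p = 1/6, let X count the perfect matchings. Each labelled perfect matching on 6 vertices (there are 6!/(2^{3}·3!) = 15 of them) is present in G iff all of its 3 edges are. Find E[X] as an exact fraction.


K_6 has 6!/(2^{3}·3!) = 15 labelled perfect matchings.
For each such perfect matching H, let X_H = 1 if all 3 edges of H are present in G. Then P[X_H = 1] = p^{3} = (1/6)^{3} = 1/216.
By linearity: E[X] = Σ_H E[X_H] = 15 · p^{3} = 15 · 1/216 = 5/72.
Numerically: E[X] ≈ 0.0694444.

E[X] = 15 · (1/6)^{3} = 5/72 ≈ 0.0694444.


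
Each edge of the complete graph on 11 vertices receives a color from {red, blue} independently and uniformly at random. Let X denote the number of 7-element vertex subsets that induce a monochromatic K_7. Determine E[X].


Let X = Σ_S X_S over the C(11, 7) = 330 subsets S of size 7, where X_S = 1 if the K_7 on S is monochromatic.
For a fixed S, the K_7 on S has C(7, 2) = 21 edges. P[all 21 edges red] = (1/2)^21, and likewise for blue, so P[monochromatic] = 2·(1/2)^21 = 2^{1 − 21} = 1/1048576.
Summing: E[X] = C(11, 7) · 2^{1 − 21} = 330 · 1/1048576 = 165/524288.
Numerically: E[X] ≈ 0.00031.

E[X] = C(11,7)·2^(1−C(7,2)) = 165/524288 ≈ 0.00031.


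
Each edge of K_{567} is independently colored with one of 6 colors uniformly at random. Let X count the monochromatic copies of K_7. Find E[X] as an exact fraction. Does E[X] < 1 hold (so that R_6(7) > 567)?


E[X] = C(567, 7) · 6^{1 − 21} = 3601671315933933 · 6^{−20} = 3601671315933933/3656158440062976.
As a reduced fraction: E[X] = 44465077974493/45137758519296 ≈ 0.98510.
Is E[X] < 1? YES.
Since E[X] < 1, there exists a 6-coloring of K_{567} with no monochromatic K_7; hence R_6(7) > 567.

E[X] = 44465077974493/45137758519296 ≈ 0.98510; E[X] < 1, so R_6(7) > 567.


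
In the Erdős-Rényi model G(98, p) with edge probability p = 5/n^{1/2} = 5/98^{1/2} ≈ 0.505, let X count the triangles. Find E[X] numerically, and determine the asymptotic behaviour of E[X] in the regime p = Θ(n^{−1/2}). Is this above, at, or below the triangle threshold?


Number of potential triangles: C(98, 3) = 152096.
Each occurs with probability p³ ≈ (0.505)³ ≈ 1.28846e-01.
By linearity: E[X] = C(98, 3)·p³ ≈ 152096 · 1.28846e-01 ≈ 19596.959.
Since α = 1/2 < 1, p = c/n^{1/2} ≫ 1/n is above the triangle threshold p ~ 1/n. Asymptotically E[X] ~ (c³/6)·n^{3(1−α)} = (5³/6)·n^{1.5} → ∞; triangles are abundant w.h.p.

E[X] ≈ 19596.959; in regime p = Θ(1/n^{1/2}) E[X] diverges (above the triangle threshold p ~ 1/n).


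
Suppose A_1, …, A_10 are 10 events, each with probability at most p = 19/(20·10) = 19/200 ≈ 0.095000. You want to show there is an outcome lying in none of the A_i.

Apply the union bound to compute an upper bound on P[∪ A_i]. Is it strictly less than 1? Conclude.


Union bound: P[∪_{i=1}^{10} A_i] ≤ Σ_i P[A_i] ≤ 10·p = 10·(19/200) = 19/20.
Numerically: 19/20 ≈ 0.950000.
Is 19/20 < 1? YES.
Since P[∪ A_i] ≤ 19/20 < 1, the complement has P[∩ A_i^c] ≥ 1 − 19/20 = 1/20 > 0, so some outcome avoids every A_i.

10·p = 19/20 ≈ 0.950000; existence CERTIFIED by the union bound.


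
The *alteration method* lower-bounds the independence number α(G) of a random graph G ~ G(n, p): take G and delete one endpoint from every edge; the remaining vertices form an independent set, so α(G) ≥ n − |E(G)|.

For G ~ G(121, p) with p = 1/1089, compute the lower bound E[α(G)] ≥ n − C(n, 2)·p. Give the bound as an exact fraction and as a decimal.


E[|E(G)|] = C(121, 2)·p = 7260 · (1/1089) = 20/3.
E[α(G)] ≥ n − E[|E(G)|] = 121 − 20/3 = 343/3.
Numerically: ≈ 114.33333.
(This is only a lower bound; the true E[α(G)] may be larger.)

E[α(G)] ≥ 343/3 ≈ 114.33333.


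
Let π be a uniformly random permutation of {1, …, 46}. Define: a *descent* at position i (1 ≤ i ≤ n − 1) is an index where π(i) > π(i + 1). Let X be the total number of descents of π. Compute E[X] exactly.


Write X = Σ X_I over i = 1, …, 45, with X_I the indicator of one descent.
There are 45 indicators.
For each fixed i, the pair (π(i), π(i+1)) is a uniformly random ordered pair of distinct values from {1, …, 46}; by symmetry P[π(i) > π(i+1)] = 1/2.
By linearity: E[X] = 45 · (1/2) = (46 − 1) · (1/2) = 45/2 ≈ 22.50000.

E[X] = 45/2 = 22.50000.


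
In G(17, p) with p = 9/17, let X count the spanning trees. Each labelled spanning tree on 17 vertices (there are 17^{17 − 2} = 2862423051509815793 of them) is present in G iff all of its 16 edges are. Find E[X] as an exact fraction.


K_17 has 17^{17 − 2} = 2862423051509815793 labelled spanning trees.
For each such spanning tree H, let X_H = 1 if all 16 edges of H are present in G. Then P[X_H = 1] = p^{16} = (9/17)^{16} = 1853020188851841/48661191875666868481.
Summing the indicators: E[X] = Σ_H E[X_H] = 2862423051509815793 · p^{16} = 2862423051509815793 · 1853020188851841/48661191875666868481 = 1853020188851841/17.
Numerically: E[X] ≈ 1.09e+14.

E[X] = 2862423051509815793 · (9/17)^{16} = 1853020188851841/17 ≈ 1.09e+14.


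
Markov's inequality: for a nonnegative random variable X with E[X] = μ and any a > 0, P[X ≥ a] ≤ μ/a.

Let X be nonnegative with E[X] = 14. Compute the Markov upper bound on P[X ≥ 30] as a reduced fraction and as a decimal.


μ = E[X] = 14, a = 30.
Markov: P[X ≥ 30] ≤ μ/a = (14)/30 = 7/15.
Numerically: ≈ 0.46667.
(Since a = 30 > μ = 14.00000, the bound 7/15 is < 1 and informative.)

P[X ≥ 30] ≤ 7/15 ≈ 0.46667.


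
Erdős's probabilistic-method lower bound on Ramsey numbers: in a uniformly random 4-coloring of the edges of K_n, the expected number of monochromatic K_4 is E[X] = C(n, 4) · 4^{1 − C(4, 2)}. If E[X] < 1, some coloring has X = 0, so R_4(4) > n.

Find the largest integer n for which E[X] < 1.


We need C(n, 4) · 4^{1 − 6} < 1, i.e. C(n, 4) < 4^{6 − 1} = 1024.
Check values of n near the boundary:
  n = 9: C(9, 4) = 126; 126 < 1024? YES
  n = 10: C(10, 4) = 210; 210 < 1024? YES
  n = 11: C(11, 4) = 330; 330 < 1024? YES
  n = 12: C(12, 4) = 495; 495 < 1024? YES
  n = 13: C(13, 4) = 715; 715 < 1024? YES
  n = 14: C(14, 4) = 1001; 1001 < 1024? YES
  n = 15: C(15, 4) = 1365; 1365 < 1024? NO
  n = 16: C(16, 4) = 1820; 1820 < 1024? NO
  n = 17: C(17, 4) = 2380; 2380 < 1024? NO
The largest n with C(n, 4) < 1024 is n = 14 (where E[X] = 1001/1024 ≈ 0.978). Hence R_4(4) > 14, i.e. R_4(4) ≥ 15.

Largest n = 14; hence R_4(4) > 14.


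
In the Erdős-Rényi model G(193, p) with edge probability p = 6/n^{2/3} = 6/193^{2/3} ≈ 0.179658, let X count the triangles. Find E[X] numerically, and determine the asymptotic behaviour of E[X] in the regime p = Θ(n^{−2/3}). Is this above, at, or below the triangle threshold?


Number of potential triangles: C(193, 3) = 1179616.
Each occurs with probability p³ ≈ (0.179658)³ ≈ 5.79881339e-03.
By linearity: E[X] = C(193, 3)·p³ ≈ 1179616 · 5.79881339e-03 ≈ 6840.373057.
Since α = 2/3 < 1, p = c/n^{2/3} ≫ 1/n is above the triangle threshold p ~ 1/n. Asymptotically E[X] ~ (c³/6)·n^{3(1−α)} = (6³/6)·n^{1} → ∞; triangles are abundant w.h.p.

E[X] ≈ 6840.373057; in regime p = Θ(1/n^{2/3}) E[X] diverges (above the triangle threshold p ~ 1/n).


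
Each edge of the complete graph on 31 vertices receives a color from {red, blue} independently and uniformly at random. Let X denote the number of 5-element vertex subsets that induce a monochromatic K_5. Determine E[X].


Let X = Σ_S X_S over the C(31, 5) = 169911 subsets S of size 5, where X_S = 1 if the K_5 on S is monochromatic.
For a fixed S, the K_5 on S has C(5, 2) = 10 edges. P[all 10 edges red] = (1/2)^10, and likewise for blue, so P[monochromatic] = 2·(1/2)^10 = 2^{1 − 10} = 1/512.
By linearity: E[X] = C(31, 5) · 2^{1 − 10} = 169911 · 1/512 = 169911/512.
Numerically: E[X] ≈ 331.857.

E[X] = C(31,5)·2^(1−C(5,2)) = 169911/512 ≈ 331.857.


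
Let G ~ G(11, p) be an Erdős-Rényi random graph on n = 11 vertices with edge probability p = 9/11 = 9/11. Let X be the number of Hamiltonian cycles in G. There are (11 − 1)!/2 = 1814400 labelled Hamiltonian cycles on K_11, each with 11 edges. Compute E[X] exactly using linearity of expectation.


K_11 has (11 − 1)!/2 = 1814400 labelled Hamiltonian cycles.
For each such Hamiltonian cycle H, let X_H = 1 if all 11 edges of H are present in G. Then P[X_H = 1] = p^{11} = (9/11)^{11} = 31381059609/285311670611.
Summing the indicators: E[X] = Σ_H E[X_H] = 1814400 · p^{11} = 1814400 · 31381059609/285311670611 = 56937794554569600/285311670611.
Numerically: E[X] ≈ 1.9956e+05.

E[X] = 1814400 · (9/11)^{11} = 56937794554569600/285311670611 ≈ 1.9956e+05.


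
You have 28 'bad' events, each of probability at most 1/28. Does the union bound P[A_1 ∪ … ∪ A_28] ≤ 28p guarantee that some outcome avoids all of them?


Union bound: P[∪_{i=1}^{28} A_i] ≤ Σ_i P[A_i] ≤ 28·p = 28·(1/28) = 1.
Numerically: 1 ≈ 1.000000.
Is 1 < 1? NO.
Since the bound 1 is ≥ 1, the union bound is uninformative here; it does NOT by itself certify existence.

28·p = 1 ≈ 1.000000; existence NOT certified by the union bound.


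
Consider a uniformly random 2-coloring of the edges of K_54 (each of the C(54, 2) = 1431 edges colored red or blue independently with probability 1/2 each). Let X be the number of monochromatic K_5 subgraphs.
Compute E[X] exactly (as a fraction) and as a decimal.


Let X = Σ_S X_S over the C(54, 5) = 3162510 subsets S of size 5, where X_S = 1 if the K_5 on S is monochromatic.
For a fixed S, the K_5 on S has C(5, 2) = 10 edges. P[all 10 edges red] = (1/2)^10, and likewise for blue, so P[monochromatic] = 2·(1/2)^10 = 2^{1 − 10} = 1/512.
Summing: E[X] = C(54, 5) · 2^{1 − 10} = 3162510 · 1/512 = 1581255/256.
Numerically: E[X] ≈ 6176.7773.

E[X] = C(54,5)·2^(1−C(5,2)) = 1581255/256 ≈ 6176.7773.
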